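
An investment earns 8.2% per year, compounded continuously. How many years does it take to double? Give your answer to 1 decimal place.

8.5 years

e^(0.082t) = 2, so 0.082t = ln 2 ≈ 0.69315.
t ≈ 0.69315/0.082 ≈ 8.4530.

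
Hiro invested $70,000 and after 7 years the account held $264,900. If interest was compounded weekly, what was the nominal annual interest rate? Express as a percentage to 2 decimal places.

(1 + r/52)^364 = 264,900/70,000 = 3.78429.
1 + r/52 = 3.78429^(1/364) ≈ 1.003663, so r/52 ≈ 0.00366289.
r ≈ 52·0.00366289 = 19.04704%.

19.05%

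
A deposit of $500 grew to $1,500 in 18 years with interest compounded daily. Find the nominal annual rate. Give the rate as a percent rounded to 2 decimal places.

(1 + r/365)^6570 = 1,500/500 = 3.
1 + r/365 = 3^(1/6570) ≈ 1.000167, so r/365 ≈ 0.00016723.
r ≈ 365·0.00016723 = 6.10391%.

6.10%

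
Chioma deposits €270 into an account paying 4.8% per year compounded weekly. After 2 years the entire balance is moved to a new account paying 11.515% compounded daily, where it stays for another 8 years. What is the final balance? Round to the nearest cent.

After 2 years at 4.8%: 270 × 1.10071032 ≈ 297.1918.
Then 8 years at 11.515%: 297.1918 × 2.51193839 ≈ 746.5275.

€746.53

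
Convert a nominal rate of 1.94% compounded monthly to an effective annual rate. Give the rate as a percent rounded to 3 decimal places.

1.957%

EAR = (1 + 1.94%/12)^12 − 1 = (1 + 0.00161667)^12 − 1.
(1 + 0.00161667)^12 ≈ 1.019573, so EAR ≈ 1.95734%.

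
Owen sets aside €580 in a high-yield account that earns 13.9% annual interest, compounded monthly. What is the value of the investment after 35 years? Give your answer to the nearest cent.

Periodic rate = 13.9%/12 = 0.0115833; periods = 12·35 = 420.
A = 580·(1 + 0.139/12)^420 ≈ 580·126.09546182 ≈ 73,135.3679.

€73,135.37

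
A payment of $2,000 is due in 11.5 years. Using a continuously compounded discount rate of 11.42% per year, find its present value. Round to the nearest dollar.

P = A·e^(−rt) = 2,000·e^(−1.3133).
e^(−1.3133) ≈ 0.2689311178, so P ≈ 537.8622.

$538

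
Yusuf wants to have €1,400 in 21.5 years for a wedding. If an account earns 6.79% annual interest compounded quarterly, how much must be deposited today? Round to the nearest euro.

€329

Growth factor = (1 + 0.016975)^86 ≈ 4.252886721.
P = 1,400/4.252886721 ≈ 329.1882.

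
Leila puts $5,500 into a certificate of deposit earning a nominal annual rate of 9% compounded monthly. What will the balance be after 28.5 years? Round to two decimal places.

Periodic rate = 9%/12 = 0.0075; periods = 12·28.5 = 342.
A = 5,500·(1 + 0.0075)^342 ≈ 5,500·12.876823593 ≈ 70,822.5298.

$70,822.53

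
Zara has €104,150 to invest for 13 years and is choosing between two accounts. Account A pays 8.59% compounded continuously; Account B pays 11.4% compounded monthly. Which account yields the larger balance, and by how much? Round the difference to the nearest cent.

Account A growth factor: e^(0.0859·13) = e^1.1167 ≈ 3.05475685421; balance ≈ 318,152.9264.
Account B growth factor: (1 + 0.0095)^156 ≈ 4.37105661512; balance ≈ 455,245.5465.
Account B is larger by 137,092.6201.

Account B, by €137,092.62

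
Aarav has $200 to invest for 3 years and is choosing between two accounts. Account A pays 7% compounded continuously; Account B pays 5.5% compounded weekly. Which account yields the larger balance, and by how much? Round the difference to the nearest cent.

Account A, by $10.88

Account A growth factor: e^(0.07·3) = e^0.21 ≈ 1.23367806; balance ≈ 246.7356.
Account B growth factor: (1 + 0.055/52)^156 ≈ 1.17929028; balance ≈ 235.8581.
Account A is larger by 10.8776.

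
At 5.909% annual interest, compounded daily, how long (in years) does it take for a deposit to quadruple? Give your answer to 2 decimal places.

23.46 years

(1 + 0.00016189)^(365t) = 4.
365t = ln 4 / ln(1 + 0.00016189) ≈ 1.3863/0.000161877 ≈ 8563.8585.
t ≈ 23.4626.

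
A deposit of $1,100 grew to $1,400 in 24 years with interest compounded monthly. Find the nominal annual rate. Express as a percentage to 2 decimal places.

(1 + r/12)^288 = 1,400/1,100 = 1.27273.
1 + r/12 = 1.27273^(1/288) ≈ 1.000838, so r/12 ≈ 0.000837719.
r ≈ 12·0.000837719 = 1.00526%.

1.01%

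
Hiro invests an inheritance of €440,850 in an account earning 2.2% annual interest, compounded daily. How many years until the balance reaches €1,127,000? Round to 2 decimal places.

We need (1 + 0.000060274)^(365t) = 2.5564, so 365t = ln 2.5564 / ln 1.00006 ≈ 15572.8597.
t ≈ 15572.8597/365 = 42.6654 years.

42.67 years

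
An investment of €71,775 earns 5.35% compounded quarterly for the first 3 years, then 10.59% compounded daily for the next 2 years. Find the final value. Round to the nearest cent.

€104,036.48

Phase 1: 71,775·(1 + 0.013375)^12 ≈ 84,181.2623.
Phase 2: 84,181.2623·(1 + 0.1059/365)^730 ≈ 104,036.4833.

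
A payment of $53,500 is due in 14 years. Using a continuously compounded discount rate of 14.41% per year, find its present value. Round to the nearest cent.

P = A·e^(−rt) = 53,500·e^(−2.0174).
e^(−2.0174) ≈ 0.13300081805, so P ≈ 7,115.5438.

$7,115.54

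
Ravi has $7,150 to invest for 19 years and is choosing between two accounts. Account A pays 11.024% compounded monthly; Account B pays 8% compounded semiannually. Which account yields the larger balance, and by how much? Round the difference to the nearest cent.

Account A, by $25,781.17

A: (1 + 0.11024/12)^228 ≈ 8.0445714351, so 7,150 × 8.0445714351 ≈ 57,518.6858.
B: (1 + 0.04)^38 ≈ 4.4388134504, so 7,150 × 4.4388134504 ≈ 31,737.5162.
Difference ≈ 25,781.1696 in favor of A.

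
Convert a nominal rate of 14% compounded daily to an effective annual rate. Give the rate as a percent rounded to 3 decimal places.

15.024%

One year is 365 periods at 0.000383562 each: (1 + 0.000383562)^365 ≈ 1.150243.
EAR = 1.150243 − 1 ≈ 15.02429%.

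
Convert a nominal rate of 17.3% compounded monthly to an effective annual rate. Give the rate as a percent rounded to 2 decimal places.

One year is 12 periods at 0.0144167 each: (1 + 0.0144167)^12 ≈ 1.187399.
EAR = 1.187399 − 1 ≈ 18.73985%.

18.74%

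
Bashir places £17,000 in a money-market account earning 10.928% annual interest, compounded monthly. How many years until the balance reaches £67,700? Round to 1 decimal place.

We need (1 + 0.00910667)^(12t) = 3.9824, so 12t = ln 3.9824 / ln 1.009107 ≈ 152.4329.
t ≈ 152.4329/12 = 12.7027 years.

12.7 years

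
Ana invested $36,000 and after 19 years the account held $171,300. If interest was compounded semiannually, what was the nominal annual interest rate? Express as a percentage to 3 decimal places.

The 38-period growth factor is 171,300/36,000 = 4.75833.
r/2 = 4.75833^(1/38) − 1 ≈ 0.0419041, so r ≈ 2·0.0419041 = 8.38083%.

8.381%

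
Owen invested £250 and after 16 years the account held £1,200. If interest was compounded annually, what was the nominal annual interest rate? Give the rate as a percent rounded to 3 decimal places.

10.301%

The 16-period growth factor is 1,200/250 = 4.8.
r = 4.8^(1/16) − 1 ≈ 0.103005, i.e. 10.30052%.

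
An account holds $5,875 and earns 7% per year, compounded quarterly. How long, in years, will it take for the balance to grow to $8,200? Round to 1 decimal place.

4.8 years

We need (1 + 0.0175)^(4t) = 1.3957, so 4t = ln 1.3957 / ln 1.0175 ≈ 19.2193.
t ≈ 19.2193/4 = 4.8048 years.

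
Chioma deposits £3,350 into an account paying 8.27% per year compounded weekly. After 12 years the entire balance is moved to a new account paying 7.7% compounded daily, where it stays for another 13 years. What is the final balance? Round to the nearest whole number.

£24,569

After 12 years at 8.27%: 3,350 × 2.6955753967 ≈ 9,030.1776.
Then 13 years at 7.7%: 9,030.1776 × 2.7207142287 ≈ 24,568.5326.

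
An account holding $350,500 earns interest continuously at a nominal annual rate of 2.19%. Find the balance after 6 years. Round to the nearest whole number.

A = P·e^(rt) = 350,500·e^(0.0219·6) = 350,500·e^0.1314.
e^0.1314 ≈ 1.14042385963, so A ≈ 399,718.5628.

$399,719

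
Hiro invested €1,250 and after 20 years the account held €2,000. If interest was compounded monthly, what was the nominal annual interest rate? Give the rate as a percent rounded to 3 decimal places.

2.352%

The 240-period growth factor is 2,000/1,250 = 1.6.
r/12 = 1.6^(1/240) − 1 ≈ 0.00196027, so r ≈ 12·0.00196027 = 2.35232%.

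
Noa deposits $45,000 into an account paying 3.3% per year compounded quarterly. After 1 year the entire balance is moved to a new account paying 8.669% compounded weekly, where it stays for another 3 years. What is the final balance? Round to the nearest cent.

$60,302.92

Phase 1: 45,000·(1 + 0.00825)^4 ≈ 46,503.4782.
Phase 2: 46,503.4782·(1 + 0.08669/52)^156 ≈ 60,302.9224.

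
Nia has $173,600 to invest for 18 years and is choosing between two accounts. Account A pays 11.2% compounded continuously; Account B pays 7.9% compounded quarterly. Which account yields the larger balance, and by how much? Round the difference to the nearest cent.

Account A, by $593,692.57

Account A growth factor: e^(0.112·18) = e^2.016 ≈ 7.508231860198; balance ≈ 1,303,429.0509.
Account B growth factor: (1 + 0.01975)^72 ≈ 4.0883437769; balance ≈ 709,736.4797.
Account A is larger by 593,692.5713.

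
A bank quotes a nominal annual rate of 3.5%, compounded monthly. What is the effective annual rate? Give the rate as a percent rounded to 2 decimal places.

3.56%

One year is 12 periods at 0.00291667 each: (1 + 0.00291667)^12 ≈ 1.035567.
EAR = 1.035567 − 1 ≈ 3.55670%.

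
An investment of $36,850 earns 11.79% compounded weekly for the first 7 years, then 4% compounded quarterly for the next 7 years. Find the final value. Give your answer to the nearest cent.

$111,033.36

After 7 years at 11.79%: 36,850 × 2.28043407196 ≈ 84,033.9956.
Then 7 years at 4%: 84,033.9956 × 1.3212909669 ≈ 111,033.3592.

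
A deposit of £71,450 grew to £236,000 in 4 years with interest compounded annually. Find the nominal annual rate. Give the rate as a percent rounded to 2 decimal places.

(1 + r)^4 = 236,000/71,450 = 3.30301.
1 + r = 3.30301^(1/4) ≈ 1.348117, so r ≈ 0.348117.
r ≈ 34.81166%.

34.81%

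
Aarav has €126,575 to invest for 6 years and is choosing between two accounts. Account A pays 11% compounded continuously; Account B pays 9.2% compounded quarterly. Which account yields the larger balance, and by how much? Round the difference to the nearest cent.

A: e^(0.11·6) = e^0.66 ≈ 1.9347923344, so 126,575 × 1.9347923344 ≈ 244,896.3397.
B: (1 + 0.023)^24 ≈ 1.72589833229, so 126,575 × 1.72589833229 ≈ 218,455.5814.
Difference ≈ 26,440.7583 in favor of A.

Account A, by €26,440.76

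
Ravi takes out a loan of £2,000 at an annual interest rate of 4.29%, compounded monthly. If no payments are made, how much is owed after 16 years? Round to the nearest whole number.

Growth factor = (1 + 0.003575)^192 ≈ 1.984120963.
A ≈ 2,000 × 1.984120963 ≈ 3,968.2419.

£3,968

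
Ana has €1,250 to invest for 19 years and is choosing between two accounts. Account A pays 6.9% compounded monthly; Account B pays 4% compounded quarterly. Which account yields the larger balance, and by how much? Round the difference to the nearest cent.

Account A growth factor: (1 + 0.00575)^228 ≈ 3.695978221; balance ≈ 4,619.9728.
Account B growth factor: (1 + 0.01)^76 ≈ 2.130219753; balance ≈ 2,662.7747.
Account A is larger by 1,957.1981.

Account A, by €1,957.20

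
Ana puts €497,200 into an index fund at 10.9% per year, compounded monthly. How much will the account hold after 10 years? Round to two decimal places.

€1,471,550.25

Periodic rate = 10.9%/12 = 0.00908333; periods = 12·10 = 120.
A = 497,200·(1 + 0.109/12)^120 ≈ 497,200·2.959674683602 ≈ 1,471,550.2527.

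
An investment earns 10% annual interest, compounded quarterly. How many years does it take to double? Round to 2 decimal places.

7.02 years

(1 + 0.025)^(4t) = 2.
4t = ln 2 / ln(1 + 0.025) ≈ 0.69315/0.0246926 ≈ 28.0710.
t ≈ 7.0178.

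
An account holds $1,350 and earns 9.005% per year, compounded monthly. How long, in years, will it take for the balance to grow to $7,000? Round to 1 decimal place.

18.3 years

We need (1 + 0.00750417)^(12t) = 5.1852, so 12t = ln 5.1852 / ln 1.007504 ≈ 220.1408.
t ≈ 220.1408/12 = 18.3451 years.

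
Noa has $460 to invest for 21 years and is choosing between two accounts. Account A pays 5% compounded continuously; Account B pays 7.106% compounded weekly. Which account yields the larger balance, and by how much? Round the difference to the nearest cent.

Account B, by $729.08

A: e^(0.05·21) = e^1.05 ≈ 2.857651118, so 460 × 2.857651118 ≈ 1,314.5195.
B: (1 + 0.07106/52)^1092 ≈ 4.442606761, so 460 × 4.442606761 ≈ 2,043.5991.
Difference ≈ 729.0796 in favor of B.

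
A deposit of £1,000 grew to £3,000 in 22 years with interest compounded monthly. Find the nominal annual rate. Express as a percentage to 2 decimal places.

5.00%

(1 + r/12)^264 = 3,000/1,000 = 3.
1 + r/12 = 3^(1/264) ≈ 1.00417, so r/12 ≈ 0.00417008.
r ≈ 12·0.00417008 = 5.00410%.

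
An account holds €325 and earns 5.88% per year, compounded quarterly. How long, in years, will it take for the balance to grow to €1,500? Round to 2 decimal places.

(1 + 0.0147)^(4t) = 1,500/325 = 4.6154.
4t·ln(1 + 0.0147) = ln(4.6154); 4t = 1.5294/0.014593 ≈ 104.8033.
t ≈ 26.2008 years.

26.20 years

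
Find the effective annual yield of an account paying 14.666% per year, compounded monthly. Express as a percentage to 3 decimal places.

EAR = (1 + 14.666%/12)^12 − 1 = (1 + 0.0122217)^12 − 1.
(1 + 0.0122217)^12 ≈ 1.156931, so EAR ≈ 15.69312%.

15.693%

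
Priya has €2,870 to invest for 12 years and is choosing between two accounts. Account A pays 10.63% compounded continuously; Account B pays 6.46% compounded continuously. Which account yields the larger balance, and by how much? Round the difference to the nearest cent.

Account A, by €4,046.19

A: e^(0.1063·12) = e^1.2756 ≈ 3.5808492752, so 2,870 × 3.5808492752 ≈ 10,277.0374.
B: e^(0.0646·12) = e^0.7752 ≈ 2.171026289, so 2,870 × 2.171026289 ≈ 6,230.8454.
Difference ≈ 4,046.1920 in favor of A.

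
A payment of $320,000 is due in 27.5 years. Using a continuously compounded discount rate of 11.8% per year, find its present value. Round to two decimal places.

P = A·e^(−rt) = 320,000·e^(−3.245).
e^(−3.245) ≈ 0.0389685643573, so P ≈ 12,469.9406.

$12,469.94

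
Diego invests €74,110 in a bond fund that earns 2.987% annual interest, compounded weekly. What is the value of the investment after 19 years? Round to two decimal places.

€130,701.69

Growth factor = (1 + 0.02987/52)^988 ≈ 1.76361743632.
A ≈ 74,110 × 1.76361743632 ≈ 130,701.6882.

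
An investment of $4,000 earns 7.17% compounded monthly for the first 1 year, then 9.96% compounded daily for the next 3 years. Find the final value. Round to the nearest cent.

$5,792.36

After 1 years at 7.17%: 4,000 × 1.074103807 ≈ 4,296.4152.
Then 3 years at 9.96%: 4,296.4152 × 1.348184995 ≈ 5,792.3625.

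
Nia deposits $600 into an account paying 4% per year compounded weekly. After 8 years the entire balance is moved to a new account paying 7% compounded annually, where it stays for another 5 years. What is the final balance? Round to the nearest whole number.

$1,159

Phase 1: 600·(1 + 0.04/52)^416 ≈ 826.1750.
Phase 2: 826.1750·(1 + 0.07)^5 ≈ 1,158.7532.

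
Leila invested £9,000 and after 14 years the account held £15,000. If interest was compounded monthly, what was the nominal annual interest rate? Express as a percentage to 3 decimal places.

(1 + r/12)^168 = 15,000/9,000 = 1.66667.
1 + r/12 = 1.66667^(1/168) ≈ 1.003045, so r/12 ≈ 0.00304526.
r ≈ 12·0.00304526 = 3.65431%.

3.654%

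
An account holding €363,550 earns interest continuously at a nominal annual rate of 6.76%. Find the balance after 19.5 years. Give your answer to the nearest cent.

€1,358,473.39

A = P·e^(rt) = 363,550·e^(0.0676·19.5) = 363,550·e^1.3182.
e^1.3182 ≈ 3.736689279487, so A ≈ 1,358,473.3876.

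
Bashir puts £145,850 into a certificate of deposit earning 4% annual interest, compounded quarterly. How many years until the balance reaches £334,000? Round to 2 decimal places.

(1 + 0.01)^(4t) = 334,000/145,850 = 2.29.
4t·ln(1 + 0.01) = ln(2.29); 4t = 0.82856/0.00995033 ≈ 83.2698.
t ≈ 20.8175 years.

20.82 years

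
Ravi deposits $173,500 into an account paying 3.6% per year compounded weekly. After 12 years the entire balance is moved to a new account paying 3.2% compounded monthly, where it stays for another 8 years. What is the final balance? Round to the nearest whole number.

After 12 years at 3.6%: 173,500 × 1.54010489928 ≈ 267,208.2000.
Then 8 years at 3.2%: 267,208.2000 × 1.29131266694 ≈ 345,049.3334.

$345,049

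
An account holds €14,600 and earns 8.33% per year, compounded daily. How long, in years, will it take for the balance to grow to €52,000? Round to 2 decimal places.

We need (1 + 0.000228219)^(365t) = 3.5616, so 365t = ln 3.5616 / ln 1.000228 ≈ 5566.4346.
t ≈ 5566.4346/365 = 15.2505 years.

15.25 years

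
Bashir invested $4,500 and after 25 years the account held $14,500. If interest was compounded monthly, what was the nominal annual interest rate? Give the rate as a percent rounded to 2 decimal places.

(1 + r/12)^300 = 14,500/4,500 = 3.22222.
1 + r/12 = 3.22222^(1/300) ≈ 1.003908, so r/12 ≈ 0.00390785.
r ≈ 12·0.00390785 = 4.68942%.

4.69%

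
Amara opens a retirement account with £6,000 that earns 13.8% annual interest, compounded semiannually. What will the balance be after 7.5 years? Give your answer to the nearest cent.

Periodic rate = 13.8%/2 = 0.069; periods = 2·7.5 = 15.
A = 6,000·(1 + 0.069)^15 ≈ 6,000·2.7206055403 ≈ 16,323.6332.

£16,323.63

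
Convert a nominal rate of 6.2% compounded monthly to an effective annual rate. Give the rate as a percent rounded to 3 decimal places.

One year is 12 periods at 0.00516667 each: (1 + 0.00516667)^12 ≈ 1.063793.
EAR = 1.063793 − 1 ≈ 6.37925%.

6.379%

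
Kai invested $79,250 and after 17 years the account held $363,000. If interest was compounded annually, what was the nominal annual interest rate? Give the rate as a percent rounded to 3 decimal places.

The 17-period growth factor is 363,000/79,250 = 4.58044.
r = 4.58044^(1/17) − 1 ≈ 0.0936463, i.e. 9.36463%.

9.365%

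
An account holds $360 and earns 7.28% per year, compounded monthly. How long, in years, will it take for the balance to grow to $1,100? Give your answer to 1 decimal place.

15.4 years

(1 + 0.00606667)^(12t) = 1,100/360 = 3.0556.
12t·ln(1 + 0.00606667) = ln(3.0556); 12t = 1.117/0.00604834 ≈ 184.6724.
t ≈ 15.3894 years.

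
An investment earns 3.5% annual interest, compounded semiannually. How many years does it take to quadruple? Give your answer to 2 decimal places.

(1 + 0.0175)^(2t) = 4.
2t = ln 4 / ln(1 + 0.0175) ≈ 1.3863/0.0173486 ≈ 79.9080.
t ≈ 39.9540.

39.95 years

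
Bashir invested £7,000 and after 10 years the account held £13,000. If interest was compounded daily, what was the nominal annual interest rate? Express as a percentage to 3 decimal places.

6.191%

The 3650-period growth factor is 13,000/7,000 = 1.85714.
r/365 = 1.85714^(1/3650) − 1 ≈ 0.000169614, so r ≈ 365·0.000169614 = 6.19092%.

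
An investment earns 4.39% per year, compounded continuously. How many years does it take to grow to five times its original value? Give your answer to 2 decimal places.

36.66 years

e^(0.0439t) = 5, so 0.0439t = ln 5 ≈ 1.6094.
t ≈ 1.6094/0.0439 ≈ 36.6615.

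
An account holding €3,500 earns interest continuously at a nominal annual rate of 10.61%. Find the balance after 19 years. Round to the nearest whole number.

A = P·e^(rt) = 3,500·e^(0.1061·19) = 3,500·e^2.0159.
e^2.0159 ≈ 7.5074810746, so A ≈ 26,276.1838.

€26,276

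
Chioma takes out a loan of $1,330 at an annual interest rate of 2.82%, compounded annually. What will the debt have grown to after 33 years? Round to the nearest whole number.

Annual rate = 2.82% = 0.0282; years = 33.
A = 1,330·(1 + 0.0282)^33 ≈ 1,330·2.503576028 ≈ 3,329.7561.

$3,330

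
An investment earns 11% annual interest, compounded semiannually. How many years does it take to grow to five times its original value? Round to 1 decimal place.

15.0 years

(1 + 0.055)^(2t) = 5.
2t = ln 5 / ln(1 + 0.055) ≈ 1.6094/0.0535408 ≈ 30.0600.
t ≈ 15.0300.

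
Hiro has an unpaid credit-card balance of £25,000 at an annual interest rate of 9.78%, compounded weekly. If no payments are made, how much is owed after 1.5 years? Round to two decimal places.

Periodic rate = 9.78%/52 = 0.00188077; periods = 52·1.5 = 78.
A = 25,000·(1 + 0.0978/52)^78 ≈ 25,000·1.1578469679 ≈ 28,946.1742.

£28,946.17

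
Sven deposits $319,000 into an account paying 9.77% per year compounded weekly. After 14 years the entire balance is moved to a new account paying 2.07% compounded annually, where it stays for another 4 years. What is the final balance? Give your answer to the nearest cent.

$1,357,856.23

Phase 1: 319,000·(1 + 0.0977/52)^728 ≈ 1,251,011.5801.
Phase 2: 1,251,011.5801·(1 + 0.0207)^4 ≈ 1,357,856.2290.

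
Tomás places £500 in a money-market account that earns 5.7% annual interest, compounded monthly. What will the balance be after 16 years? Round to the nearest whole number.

£1,242

Growth factor = (1 + 0.00475)^192 ≈ 2.483927147.
A ≈ 500 × 2.483927147 ≈ 1,241.9636.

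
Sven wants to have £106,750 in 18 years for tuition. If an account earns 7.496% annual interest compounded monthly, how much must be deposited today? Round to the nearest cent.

£27,810.30

Periodic rate = 7.496%/12 = 0.00624667; 216 periods.
P = 106,750/(1 + 0.07496/12)^216 ≈ 106,750/3.83850595627 ≈ 27,810.2994.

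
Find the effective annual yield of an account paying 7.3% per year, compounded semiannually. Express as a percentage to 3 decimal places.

One year is 2 periods at 0.0365 each: (1 + 0.0365)^2 ≈ 1.074332.
EAR = 1.074332 − 1 ≈ 7.43322%.

7.433%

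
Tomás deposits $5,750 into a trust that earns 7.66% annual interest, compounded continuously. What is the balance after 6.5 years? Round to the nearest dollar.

A = P·e^(rt) = 5,750·e^(0.0766·6.5) = 5,750·e^0.4979.
e^0.4979 ≈ 1.645262589, so A ≈ 9,460.2599.

$9,460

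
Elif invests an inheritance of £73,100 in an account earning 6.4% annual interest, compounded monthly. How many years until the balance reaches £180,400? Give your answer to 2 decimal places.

14.15 years

(1 + 0.00533333)^(12t) = 180,400/73,100 = 2.4679.
12t·ln(1 + 0.00533333) = ln(2.4679); 12t = 0.90335/0.00531916 ≈ 169.8291.
t ≈ 14.1524 years.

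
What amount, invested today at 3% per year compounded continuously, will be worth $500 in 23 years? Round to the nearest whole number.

$251

P = A·e^(−rt) = 500·e^(−0.69).
e^(−0.69) ≈ 0.501576069, so P ≈ 250.7880.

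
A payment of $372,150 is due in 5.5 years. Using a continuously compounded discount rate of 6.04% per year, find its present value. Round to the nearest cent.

$266,959.51

P = A·e^(−rt) = 372,150·e^(−0.3322).
e^(−0.3322) ≈ 0.717343839739, so P ≈ 266,959.5100.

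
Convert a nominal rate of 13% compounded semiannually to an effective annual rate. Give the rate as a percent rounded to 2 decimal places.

13.42%

One year is 2 periods at 0.065 each: (1 + 0.065)^2 ≈ 1.134225.
EAR = 1.134225 − 1 ≈ 13.42250%.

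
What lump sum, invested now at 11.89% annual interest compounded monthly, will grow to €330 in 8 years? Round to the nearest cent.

€128.07

Periodic rate = 11.89%/12 = 0.00990833; 96 periods.
P = 330/(1 + 0.1189/12)^96 ≈ 330/2.57672315 ≈ 128.0696.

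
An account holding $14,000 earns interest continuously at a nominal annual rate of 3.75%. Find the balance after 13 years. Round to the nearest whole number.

$22,795

A = P·e^(rt) = 14,000·e^(0.0375·13) = 14,000·e^0.4875.
e^0.4875 ≈ 1.6282405261, so A ≈ 22,795.3674.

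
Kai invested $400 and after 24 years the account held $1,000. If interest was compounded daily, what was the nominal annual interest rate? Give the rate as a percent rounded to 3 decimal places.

The 8760-period growth factor is 1,000/400 = 2.5.
r/365 = 2.5^(1/8760) − 1 ≈ 0.000104605, so r ≈ 365·0.000104605 = 3.81808%.

3.818%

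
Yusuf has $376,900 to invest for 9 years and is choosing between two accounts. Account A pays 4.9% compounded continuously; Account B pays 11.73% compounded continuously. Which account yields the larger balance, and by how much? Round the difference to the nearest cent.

A: e^(0.049·9) = e^0.441 ≈ 1.55426070234, so 376,900 × 1.55426070234 ≈ 585,800.8587.
B: e^(0.1173·9) = e^1.0557 ≈ 2.873986240307, so 376,900 × 2.873986240307 ≈ 1,083,205.4140.
Difference ≈ 497,404.5553 in favor of B.

Account B, by $497,404.56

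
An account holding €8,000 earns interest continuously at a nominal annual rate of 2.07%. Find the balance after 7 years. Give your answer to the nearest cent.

A = P·e^(rt) = 8,000·e^(0.0207·7) = 8,000·e^0.1449.
e^0.1449 ≈ 1.155923972, so A ≈ 9,247.3918.

€9,247.39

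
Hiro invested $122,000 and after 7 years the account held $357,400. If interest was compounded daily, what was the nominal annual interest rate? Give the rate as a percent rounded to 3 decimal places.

15.358%

(1 + r/365)^2555 = 357,400/122,000 = 2.92951.
1 + r/365 = 2.92951^(1/2555) ≈ 1.000421, so r/365 ≈ 0.000420767.
r ≈ 365·0.000420767 = 15.35801%.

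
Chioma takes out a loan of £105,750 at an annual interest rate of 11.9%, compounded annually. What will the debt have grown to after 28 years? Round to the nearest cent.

£2,463,331.15

Growth factor = (1 + 0.119)^28 ≈ 23.29391158904.
A ≈ 105,750 × 23.29391158904 ≈ 2,463,331.1505.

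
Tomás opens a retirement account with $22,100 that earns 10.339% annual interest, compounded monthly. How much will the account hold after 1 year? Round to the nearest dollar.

Periodic rate = 10.339%/12 = 0.00861583; periods = 12·1 = 12.
A = 22,100·(1 + 0.10339/12)^12 ≈ 22,100·1.1084328228 ≈ 24,496.3654.

$24,496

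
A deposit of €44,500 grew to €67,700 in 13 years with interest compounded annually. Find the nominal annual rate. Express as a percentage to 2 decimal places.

The 13-period growth factor is 67,700/44,500 = 1.52135.
r = 1.52135^(1/13) − 1 ≈ 0.0328032, i.e. 3.28032%.

3.28%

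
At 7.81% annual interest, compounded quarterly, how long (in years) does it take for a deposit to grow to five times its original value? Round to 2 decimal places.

(1 + 0.019525)^(4t) = 5.
4t = ln 5 / ln(1 + 0.019525) ≈ 1.6094/0.0193368 ≈ 83.2317.
t ≈ 20.8079.

20.81 years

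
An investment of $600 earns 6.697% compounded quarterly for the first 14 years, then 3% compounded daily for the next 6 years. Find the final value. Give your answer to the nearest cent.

$1,820.27

Phase 1: 600·(1 + 0.0167425)^56 ≈ 1,520.4285.
Phase 2: 1,520.4285·(1 + 0.03/365)^2190 ≈ 1,820.2699.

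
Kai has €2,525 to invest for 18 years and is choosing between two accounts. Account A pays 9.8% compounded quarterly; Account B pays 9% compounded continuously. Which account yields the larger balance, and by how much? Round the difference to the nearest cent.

Account A, by €1,666.18

Account A growth factor: (1 + 0.0245)^72 ≈ 5.7129617598; balance ≈ 14,425.2284.
Account B growth factor: e^(0.09·18) = e^1.62 ≈ 5.0530903166; balance ≈ 12,759.0530.
Account A is larger by 1,666.1754.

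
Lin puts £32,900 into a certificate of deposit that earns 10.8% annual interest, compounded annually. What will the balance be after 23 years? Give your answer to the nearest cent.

Growth factor = (1 + 0.108)^23 ≈ 10.5782661335.
A ≈ 32,900 × 10.5782661335 ≈ 348,024.9558.

£348,024.96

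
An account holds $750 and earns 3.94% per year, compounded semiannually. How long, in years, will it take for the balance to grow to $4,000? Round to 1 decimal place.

We need (1 + 0.0197)^(2t) = 5.3333, so 2t = ln 5.3333 / ln 1.0197 ≈ 85.8077.
t ≈ 85.8077/2 = 42.9038 years.

42.9 years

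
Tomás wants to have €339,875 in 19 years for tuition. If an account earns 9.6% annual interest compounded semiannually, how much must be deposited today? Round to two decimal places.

Growth factor = (1 + 0.048)^38 ≈ 5.93921080927.
P = 339,875/5.93921080927 ≈ 57,225.6165.

€57,225.62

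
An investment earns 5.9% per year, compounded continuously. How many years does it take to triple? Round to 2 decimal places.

e^(0.059t) = 3, so 0.059t = ln 3 ≈ 1.0986.
t ≈ 1.0986/0.059 ≈ 18.6205.

18.62 years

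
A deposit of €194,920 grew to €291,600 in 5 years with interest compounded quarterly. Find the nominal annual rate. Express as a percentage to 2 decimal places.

The 20-period growth factor is 291,600/194,920 = 1.496.
r/4 = 1.496^(1/20) − 1 ≈ 0.0203439, so r ≈ 4·0.0203439 = 8.13754%.

8.14%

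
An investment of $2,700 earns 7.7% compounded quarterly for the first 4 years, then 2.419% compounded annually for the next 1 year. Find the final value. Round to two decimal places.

$3,751.77

Phase 1: 2,700·(1 + 0.01925)^16 ≈ 3,663.1549.
Phase 2: 3,663.1549·(1 + 0.02419)^1 ≈ 3,751.7666.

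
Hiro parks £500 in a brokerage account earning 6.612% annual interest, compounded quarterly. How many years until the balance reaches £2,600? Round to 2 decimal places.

We need (1 + 0.01653)^(4t) = 5.2, so 4t = ln 5.2 / ln 1.01653 ≈ 100.5594.
t ≈ 100.5594/4 = 25.1399 years.

25.14 years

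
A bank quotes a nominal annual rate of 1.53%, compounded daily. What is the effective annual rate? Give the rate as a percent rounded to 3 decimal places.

1.542%

EAR = (1 + 1.53%/365)^365 − 1 = (1 + 0.0000419178)^365 − 1.
(1 + 0.0000419178)^365 ≈ 1.015417, so EAR ≈ 1.54173%.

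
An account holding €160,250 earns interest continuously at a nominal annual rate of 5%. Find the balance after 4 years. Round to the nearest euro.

A = P·e^(rt) = 160,250·e^(0.05·4) = 160,250·e^0.2.
e^0.2 ≈ 1.22140275816, so A ≈ 195,729.7920.

€195,730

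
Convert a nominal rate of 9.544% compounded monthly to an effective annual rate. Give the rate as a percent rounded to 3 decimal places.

9.973%

EAR = (1 + 9.544%/12)^12 − 1 = (1 + 0.00795333)^12 − 1.
(1 + 0.00795333)^12 ≈ 1.099728, so EAR ≈ 9.97276%.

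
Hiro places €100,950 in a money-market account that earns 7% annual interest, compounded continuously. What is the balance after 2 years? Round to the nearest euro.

€116,120

A = P·e^(rt) = 100,950·e^(0.07·2) = 100,950·e^0.14.
e^0.14 ≈ 1.15027379886, so A ≈ 116,120.1400.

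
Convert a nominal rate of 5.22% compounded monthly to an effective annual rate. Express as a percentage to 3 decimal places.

EAR = (1 + 5.22%/12)^12 − 1 = (1 + 0.00435)^12 − 1.
(1 + 0.00435)^12 ≈ 1.053467, so EAR ≈ 5.34672%.

5.347%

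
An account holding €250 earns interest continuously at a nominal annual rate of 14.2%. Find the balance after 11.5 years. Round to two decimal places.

€1,279.80

A = P·e^(rt) = 250·e^(0.142·11.5) = 250·e^1.633.
e^1.633 ≈ 5.119209333, so A ≈ 1,279.8023.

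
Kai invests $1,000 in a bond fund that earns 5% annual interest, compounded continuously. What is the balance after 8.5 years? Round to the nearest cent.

A = P·e^(rt) = 1,000·e^(0.05·8.5) = 1,000·e^0.425.
e^0.425 ≈ 1.52959042, so A ≈ 1,529.5904.

$1,529.59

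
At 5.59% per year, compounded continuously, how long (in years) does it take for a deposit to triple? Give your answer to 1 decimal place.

19.7 years

e^(0.0559t) = 3, so 0.0559t = ln 3 ≈ 1.0986.
t ≈ 1.0986/0.0559 ≈ 19.6532.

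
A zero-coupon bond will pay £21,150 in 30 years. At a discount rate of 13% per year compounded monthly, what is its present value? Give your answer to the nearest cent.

£437.19

Periodic rate = 13%/12 = 0.0108333; 360 periods.
P = 21,150/(1 + 0.13/12)^360 ≈ 21,150/48.377089319 ≈ 437.1904.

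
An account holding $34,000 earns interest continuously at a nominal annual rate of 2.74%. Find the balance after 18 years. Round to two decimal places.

A = P·e^(rt) = 34,000·e^(0.0274·18) = 34,000·e^0.4932.
e^0.4932 ≈ 1.6375479982, so A ≈ 55,676.6319.

$55,676.63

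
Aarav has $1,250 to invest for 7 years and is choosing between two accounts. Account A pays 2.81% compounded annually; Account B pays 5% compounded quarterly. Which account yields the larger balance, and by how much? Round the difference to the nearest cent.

A: (1 + 0.0281)^7 ≈ 1.214080585, so 1,250 × 1.214080585 ≈ 1,517.6007.
B: (1 + 0.0125)^28 ≈ 1.415992304, so 1,250 × 1.415992304 ≈ 1,769.9904.
Difference ≈ 252.3896 in favor of B.

Account B, by $252.39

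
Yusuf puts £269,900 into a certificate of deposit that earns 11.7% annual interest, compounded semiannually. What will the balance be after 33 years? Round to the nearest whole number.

Periodic rate = 11.7%/2 = 0.0585; periods = 2·33 = 66.
A = 269,900·(1 + 0.0585)^66 ≈ 269,900·42.618377847746 ≈ 11,502,700.1811.

£11,502,700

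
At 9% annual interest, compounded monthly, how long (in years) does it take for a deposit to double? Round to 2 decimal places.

7.73 years

(1 + 0.0075)^(12t) = 2.
12t = ln 2 / ln(1 + 0.0075) ≈ 0.69315/0.00747201 ≈ 92.7658.
t ≈ 7.7305.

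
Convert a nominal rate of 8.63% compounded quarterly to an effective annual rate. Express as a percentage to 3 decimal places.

One year is 4 periods at 0.021575 each: (1 + 0.021575)^4 ≈ 1.089133.
EAR = 1.089133 − 1 ≈ 8.91333%.

8.913%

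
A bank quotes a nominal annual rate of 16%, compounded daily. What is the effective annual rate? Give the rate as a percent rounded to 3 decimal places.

17.347%

One year is 365 periods at 0.000438356 each: (1 + 0.000438356)^365 ≈ 1.17347.
EAR = 1.17347 − 1 ≈ 17.34697%.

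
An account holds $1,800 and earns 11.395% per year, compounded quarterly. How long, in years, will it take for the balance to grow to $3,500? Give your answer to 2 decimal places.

5.92 years

(1 + 0.0284875)^(4t) = 3,500/1,800 = 1.9444.
4t·ln(1 + 0.0284875) = ln(1.9444); 4t = 0.66498/0.0280893 ≈ 23.6737.
t ≈ 5.9184 years.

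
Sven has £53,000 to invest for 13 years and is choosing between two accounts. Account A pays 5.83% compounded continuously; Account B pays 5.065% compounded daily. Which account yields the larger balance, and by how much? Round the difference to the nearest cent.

Account A growth factor: e^(0.0583·13) = e^0.7579 ≈ 2.13379055203; balance ≈ 113,090.8993.
Account B growth factor: (1 + 0.05065/365)^4745 ≈ 1.93170748417; balance ≈ 102,380.4967.
Account A is larger by 10,710.4026.

Account A, by £10,710.40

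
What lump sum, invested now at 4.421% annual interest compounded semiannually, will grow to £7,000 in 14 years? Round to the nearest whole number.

Periodic rate = 4.421%/2 = 0.022105; 28 periods.
P = 7,000/(1 + 0.022105)^28 ≈ 7,000/1.844481733 ≈ 3,795.1040.

£3,795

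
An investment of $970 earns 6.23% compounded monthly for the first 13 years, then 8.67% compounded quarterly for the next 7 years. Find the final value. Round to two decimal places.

After 13 years at 6.23%: 970 × 2.242978977 ≈ 2,175.6896.
Then 7 years at 8.67%: 2,175.6896 × 1.822877405 ≈ 3,966.0154.

$3,966.02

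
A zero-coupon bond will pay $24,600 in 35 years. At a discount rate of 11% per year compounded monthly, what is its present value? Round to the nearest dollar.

$533

Growth factor = (1 + 0.11/12)^420 ≈ 46.176050043.
P = 24,600/46.176050043 ≈ 532.7437.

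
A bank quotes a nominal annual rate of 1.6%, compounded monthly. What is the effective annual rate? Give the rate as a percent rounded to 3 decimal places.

1.612%

EAR = (1 + 1.6%/12)^12 − 1 = (1 + 0.00133333)^12 − 1.
(1 + 0.00133333)^12 ≈ 1.016118, so EAR ≈ 1.61179%.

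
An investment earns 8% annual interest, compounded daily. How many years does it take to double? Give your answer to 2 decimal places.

(1 + 0.000219178)^(365t) = 2.
365t = ln 2 / ln(1 + 0.000219178) ≈ 0.69315/0.000219154 ≈ 3162.8306.
t ≈ 8.6653.

8.67 years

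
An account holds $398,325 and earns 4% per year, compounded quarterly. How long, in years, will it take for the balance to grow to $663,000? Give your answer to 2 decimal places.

12.80 years

(1 + 0.01)^(4t) = 663,000/398,325 = 1.6645.
4t·ln(1 + 0.01) = ln(1.6645); 4t = 0.50951/0.00995033 ≈ 51.2050.
t ≈ 12.8013 years.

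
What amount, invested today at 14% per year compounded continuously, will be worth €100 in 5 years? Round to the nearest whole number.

€50

P = A·e^(−rt) = 100·e^(−0.7).
e^(−0.7) ≈ 0.4965853, so P ≈ 49.6585.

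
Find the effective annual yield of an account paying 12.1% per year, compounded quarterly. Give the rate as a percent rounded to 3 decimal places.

12.660%

One year is 4 periods at 0.03025 each: (1 + 0.03025)^4 ≈ 1.126602.
EAR = 1.126602 − 1 ≈ 12.66019%.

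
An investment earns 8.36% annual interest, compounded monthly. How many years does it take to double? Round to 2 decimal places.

8.32 years

(1 + 0.00696667)^(12t) = 2.
12t = ln 2 / ln(1 + 0.00696667) ≈ 0.69315/0.00694251 ≈ 99.8410.
t ≈ 8.3201.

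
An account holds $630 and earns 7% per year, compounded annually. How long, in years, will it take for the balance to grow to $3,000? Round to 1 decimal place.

23.1 years

We need (1 + 0.07)^t = 4.7619, so t = ln 4.7619 / ln 1.07 ≈ 23.0665.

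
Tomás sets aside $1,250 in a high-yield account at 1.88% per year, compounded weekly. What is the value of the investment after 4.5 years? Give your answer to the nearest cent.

Periodic rate = 1.88%/52 = 0.000361538; periods = 52·4.5 = 234.
A = 1,250·(1 + 0.0188/52)^234 ≈ 1,250·1.088265028 ≈ 1,360.3313.

$1,360.33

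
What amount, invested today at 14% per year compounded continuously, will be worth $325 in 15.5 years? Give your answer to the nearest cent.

$37.11

P = A·e^(−rt) = 325·e^(−2.17).
e^(−2.17) ≈ 0.114177617, so P ≈ 37.1077.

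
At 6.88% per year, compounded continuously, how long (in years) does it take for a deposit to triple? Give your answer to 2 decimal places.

15.97 years

e^(0.0688t) = 3, so 0.0688t = ln 3 ≈ 1.0986.
t ≈ 1.0986/0.0688 ≈ 15.9682.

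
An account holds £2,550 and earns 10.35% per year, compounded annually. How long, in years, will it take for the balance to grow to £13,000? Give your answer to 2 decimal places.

We need (1 + 0.1035)^t = 5.098, so t = ln 5.098 / ln 1.1035 ≈ 16.5388.

16.54 years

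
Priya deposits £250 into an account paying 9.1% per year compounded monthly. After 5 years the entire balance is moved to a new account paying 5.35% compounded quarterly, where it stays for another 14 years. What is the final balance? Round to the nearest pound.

£828

After 5 years at 9.1%: 250 × 1.57347015 ≈ 393.3675.
Then 14 years at 5.35%: 393.3675 × 2.10441029 ≈ 827.8067.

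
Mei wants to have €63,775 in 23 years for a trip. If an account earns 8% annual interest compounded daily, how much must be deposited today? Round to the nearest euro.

€10,131

Periodic rate = 8%/365 = 0.000219178; 8395 periods.
P = 63,775/(1 + 0.08/365)^8395 ≈ 63,775/6.2952689164 ≈ 10,130.6236.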